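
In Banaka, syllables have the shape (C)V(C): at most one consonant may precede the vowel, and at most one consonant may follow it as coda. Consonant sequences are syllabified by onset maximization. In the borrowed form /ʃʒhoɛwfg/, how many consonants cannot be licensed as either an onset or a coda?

The consonants /ʃ/, /ʒ/, /f/, /g/ cannot be parsed into a legal (C)V(C) syllable (at most one coda consonant is licensed; onsets are limited to one consonant).

4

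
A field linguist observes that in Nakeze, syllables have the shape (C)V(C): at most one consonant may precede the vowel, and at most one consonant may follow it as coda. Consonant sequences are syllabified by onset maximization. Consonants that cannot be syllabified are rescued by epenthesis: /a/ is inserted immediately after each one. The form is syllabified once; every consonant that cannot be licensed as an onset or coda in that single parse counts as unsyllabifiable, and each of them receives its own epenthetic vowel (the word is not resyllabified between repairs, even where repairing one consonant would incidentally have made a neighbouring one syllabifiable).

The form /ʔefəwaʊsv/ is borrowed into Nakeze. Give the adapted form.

Under (C)V(C), the unsyllabifiable consonants are /v/ (at most one coda consonant is licensed; onsets are limited to one consonant).
Each unlicensed consonant becomes the onset of a new syllable: /v/ → /va/.

ʔefəwaʊsva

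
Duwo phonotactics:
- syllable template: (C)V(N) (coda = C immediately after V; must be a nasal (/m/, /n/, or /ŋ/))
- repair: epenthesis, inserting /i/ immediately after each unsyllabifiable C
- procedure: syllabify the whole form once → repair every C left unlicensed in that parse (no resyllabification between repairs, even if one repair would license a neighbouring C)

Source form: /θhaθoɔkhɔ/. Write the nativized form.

The consonants /θ/, /k/ cannot be parsed into a legal (C)V(N) syllable (only a nasal (/m/, /n/, or /ŋ/) is licensed in coda position; onsets are limited to one consonant).
Each unlicensed consonant becomes the onset of a new syllable: /θ/ → /θi/, /k/ → /ki/.

θihaθoɔkihɔ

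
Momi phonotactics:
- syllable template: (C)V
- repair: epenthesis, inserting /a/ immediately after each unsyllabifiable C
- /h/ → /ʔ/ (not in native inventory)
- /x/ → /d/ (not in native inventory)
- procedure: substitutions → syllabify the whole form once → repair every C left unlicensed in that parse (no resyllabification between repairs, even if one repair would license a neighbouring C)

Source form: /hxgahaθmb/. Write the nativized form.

ʔadagaʔaθamaba

Substitution: /h/ → /ʔ/, /x/ → /d/, giving /ʔdgaʔaθmb/.
Under (C)V, the unsyllabifiable consonants are /ʔ/, /d/, /θ/, /m/, /b/ (no codas are permitted; onsets are limited to one consonant).
Each unlicensed consonant becomes the onset of a new syllable: /ʔ/ → /ʔa/, /d/ → /da/, /θ/ → /θa/, /m/ → /ma/, /b/ → /ba/.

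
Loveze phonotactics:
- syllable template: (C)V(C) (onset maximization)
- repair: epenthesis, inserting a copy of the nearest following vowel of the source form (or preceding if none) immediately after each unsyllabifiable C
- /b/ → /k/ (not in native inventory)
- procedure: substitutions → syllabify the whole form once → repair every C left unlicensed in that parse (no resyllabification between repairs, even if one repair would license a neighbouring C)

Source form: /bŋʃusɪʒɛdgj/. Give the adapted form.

Substitution: /b/ → /k/, giving /kŋʃusɪʒɛdgj/.
The consonants /k/, /ŋ/, /g/, /j/ cannot be parsed into a legal (C)V(C) syllable (at most one coda consonant is licensed; onsets are limited to one consonant).
Each unlicensed consonant becomes the onset of a new syllable: /k/ → /ku/, /ŋ/ → /ŋu/, /g/ → /gɛ/, /j/ → /jɛ/.

kuŋuʃusɪʒɛdgɛjɛ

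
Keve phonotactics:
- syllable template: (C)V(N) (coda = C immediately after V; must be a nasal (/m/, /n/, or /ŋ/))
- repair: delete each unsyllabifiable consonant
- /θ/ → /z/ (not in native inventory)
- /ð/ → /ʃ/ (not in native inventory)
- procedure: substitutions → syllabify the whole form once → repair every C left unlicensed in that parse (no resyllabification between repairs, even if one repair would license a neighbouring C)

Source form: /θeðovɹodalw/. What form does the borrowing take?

Substitution: /θ/ → /z/, /ð/ → /ʃ/, giving /zeʃovɹodalw/.
Under (C)V(N), the unsyllabifiable consonants are /v/, /l/, /w/ (only a nasal (/m/, /n/, or /ŋ/) is licensed in coda position; onsets are limited to one consonant).
Deleting the stranded consonants removes /v/, /l/, /w/.

zeʃoɹoda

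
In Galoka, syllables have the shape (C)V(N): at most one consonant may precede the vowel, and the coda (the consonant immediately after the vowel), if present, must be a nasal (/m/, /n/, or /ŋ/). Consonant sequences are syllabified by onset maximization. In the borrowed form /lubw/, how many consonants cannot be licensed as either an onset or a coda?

Under (C)V(N), the unsyllabifiable consonants are /b/, /w/ (only a nasal (/m/, /n/, or /ŋ/) is licensed in coda position; onsets are limited to one consonant).

2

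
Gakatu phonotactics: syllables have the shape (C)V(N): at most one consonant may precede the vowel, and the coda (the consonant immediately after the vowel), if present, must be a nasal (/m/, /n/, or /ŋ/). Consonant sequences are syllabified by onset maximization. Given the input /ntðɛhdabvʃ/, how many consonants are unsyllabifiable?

6

The consonants /n/, /t/, /h/, /b/, /v/, /ʃ/ cannot be parsed into a legal (C)V(N) syllable (only a nasal (/m/, /n/, or /ŋ/) is licensed in coda position; onsets are limited to one consonant).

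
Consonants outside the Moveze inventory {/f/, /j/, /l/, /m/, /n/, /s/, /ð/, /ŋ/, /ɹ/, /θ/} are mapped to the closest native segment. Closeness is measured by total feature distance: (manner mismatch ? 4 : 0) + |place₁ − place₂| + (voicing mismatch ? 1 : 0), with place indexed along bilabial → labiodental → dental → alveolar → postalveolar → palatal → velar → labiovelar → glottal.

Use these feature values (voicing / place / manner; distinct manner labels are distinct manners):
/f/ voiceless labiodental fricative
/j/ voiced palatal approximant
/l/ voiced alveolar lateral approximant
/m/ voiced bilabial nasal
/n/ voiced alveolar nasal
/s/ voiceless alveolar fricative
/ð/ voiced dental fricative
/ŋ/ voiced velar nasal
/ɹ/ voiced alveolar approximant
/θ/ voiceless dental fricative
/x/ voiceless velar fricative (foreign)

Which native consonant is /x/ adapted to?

s

/s/ is closest: same manner (fricative), place distance 3 (velar→alveolar), same voicing; total 3. Next closest is /θ/ at distance 4.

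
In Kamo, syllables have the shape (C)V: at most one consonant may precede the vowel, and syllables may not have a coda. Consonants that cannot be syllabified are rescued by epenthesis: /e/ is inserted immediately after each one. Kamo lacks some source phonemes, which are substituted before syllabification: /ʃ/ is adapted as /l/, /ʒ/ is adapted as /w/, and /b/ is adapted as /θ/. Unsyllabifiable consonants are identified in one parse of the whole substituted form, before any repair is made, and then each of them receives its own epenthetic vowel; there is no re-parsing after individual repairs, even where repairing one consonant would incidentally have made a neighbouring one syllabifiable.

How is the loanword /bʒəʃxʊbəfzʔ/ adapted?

θewəlexʊθəfezeʔe

Substitution: /b/ → /θ/, /ʒ/ → /w/, /ʃ/ → /l/, giving /θwəlxʊθəfzʔ/.
Under (C)V, the unsyllabifiable consonants are /θ/, /l/, /f/, /z/, /ʔ/ (no codas are permitted; onsets are limited to one consonant).
Inserting the epenthetic vowel yields /θ/ → /θe/, /l/ → /le/, /f/ → /fe/, /z/ → /ze/, /ʔ/ → /ʔe/.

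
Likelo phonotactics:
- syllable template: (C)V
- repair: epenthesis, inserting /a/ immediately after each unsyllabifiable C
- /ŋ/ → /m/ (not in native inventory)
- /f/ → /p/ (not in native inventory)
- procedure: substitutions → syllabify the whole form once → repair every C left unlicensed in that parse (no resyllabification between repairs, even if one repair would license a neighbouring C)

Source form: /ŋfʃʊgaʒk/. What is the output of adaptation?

Substitution: /ŋ/ → /m/, /f/ → /p/, giving /mpʃʊgaʒk/.
The consonants /m/, /p/, /ʒ/, /k/ cannot be parsed into a legal (C)V syllable (no codas are permitted; onsets are limited to one consonant).
Epenthesis after each stranded consonant: /m/ → /ma/, /p/ → /pa/, /ʒ/ → /ʒa/, /k/ → /ka/.

mapaʃʊgaʒaka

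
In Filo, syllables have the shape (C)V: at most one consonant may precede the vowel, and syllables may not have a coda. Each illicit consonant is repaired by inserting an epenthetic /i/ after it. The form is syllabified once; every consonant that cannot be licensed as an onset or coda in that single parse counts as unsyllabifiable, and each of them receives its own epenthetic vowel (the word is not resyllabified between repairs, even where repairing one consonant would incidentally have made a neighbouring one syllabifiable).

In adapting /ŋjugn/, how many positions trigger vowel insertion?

The unsyllabifiable consonants are /ŋ/, /g/, /n/; each receives one epenthetic vowel.

3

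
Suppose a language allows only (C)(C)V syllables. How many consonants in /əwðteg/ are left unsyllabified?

2

Under (C)(C)V, the unsyllabifiable consonants are /w/, /g/ (no codas are permitted; onsets may contain at most 2 consonants).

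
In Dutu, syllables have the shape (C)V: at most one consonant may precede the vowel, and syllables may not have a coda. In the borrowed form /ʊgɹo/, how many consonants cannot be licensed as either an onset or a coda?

The consonants /g/ cannot be parsed into a legal (C)V syllable (no codas are permitted; onsets are limited to one consonant).

1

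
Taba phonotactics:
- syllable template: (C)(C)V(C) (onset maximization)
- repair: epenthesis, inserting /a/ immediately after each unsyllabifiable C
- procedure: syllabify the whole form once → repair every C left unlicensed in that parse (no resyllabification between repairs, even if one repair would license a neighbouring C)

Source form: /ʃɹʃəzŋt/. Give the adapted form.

The consonants /ʃ/, /ŋ/, /t/ cannot be parsed into a legal (C)(C)V(C) syllable (at most one coda consonant is licensed; onsets may contain at most 2 consonants).
Each unlicensed consonant becomes the onset of a new syllable: /ʃ/ → /ʃa/, /ŋ/ → /ŋa/, /t/ → /ta/.

ʃaɹʃəzŋata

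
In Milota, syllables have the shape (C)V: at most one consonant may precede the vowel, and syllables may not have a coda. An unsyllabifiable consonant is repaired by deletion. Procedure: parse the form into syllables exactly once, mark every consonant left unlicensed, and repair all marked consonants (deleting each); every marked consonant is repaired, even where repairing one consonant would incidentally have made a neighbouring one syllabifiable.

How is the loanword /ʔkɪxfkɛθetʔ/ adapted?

Syllabifying with onset maximization leaves /ʔ/, /x/, /f/, /t/, /ʔ/ stranded (no codas are permitted; onsets are limited to one consonant).
Each unlicensed consonant is deleted: /ʔ/, /x/, /f/, /t/, /ʔ/.

kɪkɛθe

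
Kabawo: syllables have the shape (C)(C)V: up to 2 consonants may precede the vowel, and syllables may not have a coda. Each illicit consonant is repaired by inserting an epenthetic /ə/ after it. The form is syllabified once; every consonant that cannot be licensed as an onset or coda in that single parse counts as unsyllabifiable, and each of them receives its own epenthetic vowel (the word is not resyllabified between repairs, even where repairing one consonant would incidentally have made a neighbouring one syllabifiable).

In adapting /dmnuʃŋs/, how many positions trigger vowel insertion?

The unsyllabifiable consonants are /d/, /ʃ/, /ŋ/, /s/; each receives one epenthetic vowel.

4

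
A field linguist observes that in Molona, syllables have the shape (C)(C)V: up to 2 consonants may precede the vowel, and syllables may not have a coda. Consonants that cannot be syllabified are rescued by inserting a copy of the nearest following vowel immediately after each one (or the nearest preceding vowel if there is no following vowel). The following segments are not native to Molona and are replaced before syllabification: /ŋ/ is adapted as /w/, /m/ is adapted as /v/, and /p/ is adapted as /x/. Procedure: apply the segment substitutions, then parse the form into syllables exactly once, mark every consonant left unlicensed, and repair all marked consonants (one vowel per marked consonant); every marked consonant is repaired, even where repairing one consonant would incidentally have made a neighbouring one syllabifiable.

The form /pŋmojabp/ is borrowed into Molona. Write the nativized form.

Substitution: /p/ → /x/, /ŋ/ → /w/, /m/ → /v/, giving /xwvojabx/.
Syllabifying with onset maximization leaves /x/, /b/, /x/ stranded (no codas are permitted; onsets may contain at most 2 consonants).
Each unlicensed consonant becomes the onset of a new syllable: /x/ → /xo/, /b/ → /ba/, /x/ → /xa/.

xowvojabaxa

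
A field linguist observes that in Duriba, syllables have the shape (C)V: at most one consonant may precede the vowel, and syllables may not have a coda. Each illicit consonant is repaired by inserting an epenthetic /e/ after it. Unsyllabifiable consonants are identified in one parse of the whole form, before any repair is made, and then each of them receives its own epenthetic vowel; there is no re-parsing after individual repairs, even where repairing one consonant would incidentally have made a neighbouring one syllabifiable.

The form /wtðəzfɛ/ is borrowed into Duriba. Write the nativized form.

weteðəzefɛ

The consonants /w/, /t/, /z/ cannot be parsed into a legal (C)V syllable (no codas are permitted; onsets are limited to one consonant).
Epenthesis after each stranded consonant: /w/ → /we/, /t/ → /te/, /z/ → /ze/.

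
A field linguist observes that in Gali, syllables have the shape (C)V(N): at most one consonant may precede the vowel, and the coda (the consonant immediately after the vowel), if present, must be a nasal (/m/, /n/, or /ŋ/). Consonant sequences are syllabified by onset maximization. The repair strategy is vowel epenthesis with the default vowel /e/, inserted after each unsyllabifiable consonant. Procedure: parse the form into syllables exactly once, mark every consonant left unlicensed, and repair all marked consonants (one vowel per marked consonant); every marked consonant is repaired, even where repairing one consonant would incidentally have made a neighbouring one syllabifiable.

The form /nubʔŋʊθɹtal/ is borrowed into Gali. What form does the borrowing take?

nubeʔeŋʊθeɹetale

Syllabifying with onset maximization leaves /b/, /ʔ/, /θ/, /ɹ/, /l/ stranded (only a nasal (/m/, /n/, or /ŋ/) is licensed in coda position; onsets are limited to one consonant).
Inserting the epenthetic vowel yields /b/ → /be/, /ʔ/ → /ʔe/, /θ/ → /θe/, /ɹ/ → /ɹe/, /l/ → /le/.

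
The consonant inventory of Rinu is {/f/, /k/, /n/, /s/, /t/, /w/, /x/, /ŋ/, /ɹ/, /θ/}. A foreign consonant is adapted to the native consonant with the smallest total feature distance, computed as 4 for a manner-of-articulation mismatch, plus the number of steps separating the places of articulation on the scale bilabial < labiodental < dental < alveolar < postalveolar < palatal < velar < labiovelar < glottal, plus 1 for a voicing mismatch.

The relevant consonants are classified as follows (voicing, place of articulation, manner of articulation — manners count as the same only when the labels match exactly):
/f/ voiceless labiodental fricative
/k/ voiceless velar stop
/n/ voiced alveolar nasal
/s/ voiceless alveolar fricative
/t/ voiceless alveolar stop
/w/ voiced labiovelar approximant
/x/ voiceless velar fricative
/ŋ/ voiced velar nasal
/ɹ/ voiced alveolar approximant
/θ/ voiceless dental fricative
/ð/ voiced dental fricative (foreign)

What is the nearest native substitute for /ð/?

θ

/θ/ is closest: same manner (fricative), place distance 0 (dental→dental), voicing differs (+1); total 1. Next closest is /f/ at distance 2.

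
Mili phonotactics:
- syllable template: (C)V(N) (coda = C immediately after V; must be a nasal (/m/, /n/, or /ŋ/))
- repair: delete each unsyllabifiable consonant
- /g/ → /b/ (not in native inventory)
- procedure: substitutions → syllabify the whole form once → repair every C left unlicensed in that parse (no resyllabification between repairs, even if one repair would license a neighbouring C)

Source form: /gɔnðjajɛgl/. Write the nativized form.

bɔnjajɛ

Substitution: /g/ → /b/, giving /bɔnðjajɛbl/.
The consonants /ð/, /b/, /l/ cannot be parsed into a legal (C)V(N) syllable (only a nasal (/m/, /n/, or /ŋ/) is licensed in coda position; onsets are limited to one consonant).
Deleting the stranded consonants removes /ð/, /b/, /l/.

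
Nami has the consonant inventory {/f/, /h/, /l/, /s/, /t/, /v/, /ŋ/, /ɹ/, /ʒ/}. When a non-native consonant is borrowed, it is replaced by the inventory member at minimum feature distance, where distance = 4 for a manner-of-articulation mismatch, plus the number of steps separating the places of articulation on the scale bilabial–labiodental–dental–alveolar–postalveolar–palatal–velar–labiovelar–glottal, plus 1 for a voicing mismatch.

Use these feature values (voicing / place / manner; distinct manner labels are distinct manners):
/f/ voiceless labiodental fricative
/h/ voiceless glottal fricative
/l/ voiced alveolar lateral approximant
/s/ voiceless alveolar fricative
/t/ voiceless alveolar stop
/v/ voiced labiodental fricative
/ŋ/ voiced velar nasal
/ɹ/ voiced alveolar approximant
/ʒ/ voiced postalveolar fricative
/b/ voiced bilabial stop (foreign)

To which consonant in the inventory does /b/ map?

/t/ is closest: same manner (stop), place distance 3 (bilabial→alveolar), voicing differs (+1); total 4. Next closest is /v/ at distance 5.

t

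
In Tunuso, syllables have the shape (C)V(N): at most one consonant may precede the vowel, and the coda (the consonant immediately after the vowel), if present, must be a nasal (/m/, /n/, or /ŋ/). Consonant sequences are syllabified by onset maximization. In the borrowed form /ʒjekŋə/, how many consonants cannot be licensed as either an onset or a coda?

Under (C)V(N), the unsyllabifiable consonants are /ʒ/, /k/ (only a nasal (/m/, /n/, or /ŋ/) is licensed in coda position; onsets are limited to one consonant).

2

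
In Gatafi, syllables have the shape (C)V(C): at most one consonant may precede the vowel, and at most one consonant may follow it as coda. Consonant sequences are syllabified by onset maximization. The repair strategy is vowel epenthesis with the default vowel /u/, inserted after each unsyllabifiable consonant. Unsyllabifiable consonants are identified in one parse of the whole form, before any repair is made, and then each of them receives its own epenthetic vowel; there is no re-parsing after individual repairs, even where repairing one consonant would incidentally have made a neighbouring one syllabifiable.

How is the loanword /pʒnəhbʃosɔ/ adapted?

puʒunəhbuʃosɔ

The consonants /p/, /ʒ/, /b/ cannot be parsed into a legal (C)V(C) syllable (at most one coda consonant is licensed; onsets are limited to one consonant).
Inserting the epenthetic vowel yields /p/ → /pu/, /ʒ/ → /ʒu/, /b/ → /bu/.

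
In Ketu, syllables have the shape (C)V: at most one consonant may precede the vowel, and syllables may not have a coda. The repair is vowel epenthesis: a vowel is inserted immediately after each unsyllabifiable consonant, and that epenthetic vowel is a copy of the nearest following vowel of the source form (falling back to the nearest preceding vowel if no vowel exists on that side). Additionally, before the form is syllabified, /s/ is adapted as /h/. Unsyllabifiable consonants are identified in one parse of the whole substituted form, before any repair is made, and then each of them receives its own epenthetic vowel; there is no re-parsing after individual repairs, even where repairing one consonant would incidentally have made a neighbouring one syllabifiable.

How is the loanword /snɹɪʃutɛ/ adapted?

hɪnɪɹɪʃutɛ

Substitution: /s/ → /h/, giving /hnɹɪʃutɛ/.
Syllabifying with onset maximization leaves /h/, /n/ stranded (no codas are permitted; onsets are limited to one consonant).
Epenthesis after each stranded consonant: /h/ → /hɪ/, /n/ → /nɪ/.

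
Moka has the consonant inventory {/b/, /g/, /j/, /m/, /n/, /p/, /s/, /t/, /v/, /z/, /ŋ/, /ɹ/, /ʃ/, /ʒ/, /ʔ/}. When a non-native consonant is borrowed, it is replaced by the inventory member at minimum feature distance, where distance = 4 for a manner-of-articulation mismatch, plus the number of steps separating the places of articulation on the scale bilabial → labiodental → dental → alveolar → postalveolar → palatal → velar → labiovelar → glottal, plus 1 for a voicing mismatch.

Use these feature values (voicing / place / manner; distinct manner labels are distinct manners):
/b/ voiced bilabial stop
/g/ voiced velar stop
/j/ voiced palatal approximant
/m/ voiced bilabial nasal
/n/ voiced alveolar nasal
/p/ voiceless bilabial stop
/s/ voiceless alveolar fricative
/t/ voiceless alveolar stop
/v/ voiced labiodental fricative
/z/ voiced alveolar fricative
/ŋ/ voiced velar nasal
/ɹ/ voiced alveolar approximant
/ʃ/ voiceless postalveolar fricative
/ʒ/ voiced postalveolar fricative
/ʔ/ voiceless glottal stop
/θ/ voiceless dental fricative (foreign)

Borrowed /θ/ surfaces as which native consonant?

/s/ is closest: same manner (fricative), place distance 1 (dental→alveolar), same voicing; total 1. Next closest is /v/ at distance 2.

s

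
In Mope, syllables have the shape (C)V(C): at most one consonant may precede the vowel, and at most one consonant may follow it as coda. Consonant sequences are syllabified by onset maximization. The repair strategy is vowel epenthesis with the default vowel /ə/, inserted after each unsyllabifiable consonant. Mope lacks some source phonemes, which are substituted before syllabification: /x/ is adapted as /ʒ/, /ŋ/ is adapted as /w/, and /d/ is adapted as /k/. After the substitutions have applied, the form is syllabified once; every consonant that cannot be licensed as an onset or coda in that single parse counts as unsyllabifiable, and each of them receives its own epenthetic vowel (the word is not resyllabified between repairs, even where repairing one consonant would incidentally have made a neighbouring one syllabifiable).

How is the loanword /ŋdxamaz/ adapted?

wəkəʒamaz

Substitution: /ŋ/ → /w/, /d/ → /k/, /x/ → /ʒ/, giving /wkʒamaz/.
The consonants /w/, /k/ cannot be parsed into a legal (C)V(C) syllable (at most one coda consonant is licensed; onsets are limited to one consonant).
Epenthesis after each stranded consonant: /w/ → /wə/, /k/ → /kə/.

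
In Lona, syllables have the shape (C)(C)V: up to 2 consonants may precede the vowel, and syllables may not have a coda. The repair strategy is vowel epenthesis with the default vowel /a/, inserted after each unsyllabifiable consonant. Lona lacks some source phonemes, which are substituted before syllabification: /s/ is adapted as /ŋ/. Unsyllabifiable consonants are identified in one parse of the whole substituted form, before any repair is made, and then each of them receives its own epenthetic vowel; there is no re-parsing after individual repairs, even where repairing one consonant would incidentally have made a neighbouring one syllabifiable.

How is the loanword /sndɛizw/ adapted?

ŋandɛizawa

Substitution: /s/ → /ŋ/, giving /ŋndɛizw/.
Syllabifying with onset maximization leaves /ŋ/, /z/, /w/ stranded (no codas are permitted; onsets may contain at most 2 consonants).
Inserting the epenthetic vowel yields /ŋ/ → /ŋa/, /z/ → /za/, /w/ → /wa/.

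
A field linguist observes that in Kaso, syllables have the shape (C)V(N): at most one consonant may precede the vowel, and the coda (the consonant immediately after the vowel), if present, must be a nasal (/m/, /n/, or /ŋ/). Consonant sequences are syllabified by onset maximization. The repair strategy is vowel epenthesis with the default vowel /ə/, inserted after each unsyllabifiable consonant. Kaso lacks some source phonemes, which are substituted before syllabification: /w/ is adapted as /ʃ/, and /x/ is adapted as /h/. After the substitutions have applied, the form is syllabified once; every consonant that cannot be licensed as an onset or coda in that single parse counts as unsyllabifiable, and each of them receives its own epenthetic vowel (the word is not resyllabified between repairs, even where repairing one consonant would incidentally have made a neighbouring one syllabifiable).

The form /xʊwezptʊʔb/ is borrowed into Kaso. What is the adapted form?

Substitution: /x/ → /h/, /w/ → /ʃ/, giving /hʊʃezptʊʔb/.
The consonants /z/, /p/, /ʔ/, /b/ cannot be parsed into a legal (C)V(N) syllable (only a nasal (/m/, /n/, or /ŋ/) is licensed in coda position; onsets are limited to one consonant).
Each unlicensed consonant becomes the onset of a new syllable: /z/ → /zə/, /p/ → /pə/, /ʔ/ → /ʔə/, /b/ → /bə/.

hʊʃezəpətʊʔəbə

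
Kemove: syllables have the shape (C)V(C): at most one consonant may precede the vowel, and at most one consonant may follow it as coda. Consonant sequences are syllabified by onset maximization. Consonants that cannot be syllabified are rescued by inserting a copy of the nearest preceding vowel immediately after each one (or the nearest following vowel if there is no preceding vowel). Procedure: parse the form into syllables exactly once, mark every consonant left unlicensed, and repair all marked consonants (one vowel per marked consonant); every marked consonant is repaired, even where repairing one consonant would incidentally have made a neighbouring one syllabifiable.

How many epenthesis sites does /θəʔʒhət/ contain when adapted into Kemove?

The unsyllabifiable consonants are /ʒ/; each receives one epenthetic vowel.

1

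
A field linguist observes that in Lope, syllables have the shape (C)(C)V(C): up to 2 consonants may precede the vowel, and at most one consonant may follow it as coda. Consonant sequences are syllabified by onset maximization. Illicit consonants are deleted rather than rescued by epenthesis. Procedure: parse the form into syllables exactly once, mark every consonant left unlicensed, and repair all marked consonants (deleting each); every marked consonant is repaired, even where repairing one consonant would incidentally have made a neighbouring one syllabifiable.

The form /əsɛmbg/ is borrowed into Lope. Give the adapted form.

əsɛm

Under (C)(C)V(C), the unsyllabifiable consonants are /b/, /g/ (at most one coda consonant is licensed; onsets may contain at most 2 consonants).
Deletion applies to /b/, /g/.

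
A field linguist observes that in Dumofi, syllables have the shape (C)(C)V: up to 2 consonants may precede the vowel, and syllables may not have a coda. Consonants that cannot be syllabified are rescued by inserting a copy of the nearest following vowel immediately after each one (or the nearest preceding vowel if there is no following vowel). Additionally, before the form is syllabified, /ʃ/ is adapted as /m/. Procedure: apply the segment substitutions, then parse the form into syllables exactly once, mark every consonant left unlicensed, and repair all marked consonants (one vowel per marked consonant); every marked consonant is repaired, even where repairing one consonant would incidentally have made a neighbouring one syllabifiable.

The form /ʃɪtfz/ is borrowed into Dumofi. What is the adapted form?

mɪtɪfɪzɪ

Substitution: /ʃ/ → /m/, giving /mɪtfz/.
The consonants /t/, /f/, /z/ cannot be parsed into a legal (C)(C)V syllable (no codas are permitted; onsets may contain at most 2 consonants).
Each unlicensed consonant becomes the onset of a new syllable: /t/ → /tɪ/, /f/ → /fɪ/, /z/ → /zɪ/.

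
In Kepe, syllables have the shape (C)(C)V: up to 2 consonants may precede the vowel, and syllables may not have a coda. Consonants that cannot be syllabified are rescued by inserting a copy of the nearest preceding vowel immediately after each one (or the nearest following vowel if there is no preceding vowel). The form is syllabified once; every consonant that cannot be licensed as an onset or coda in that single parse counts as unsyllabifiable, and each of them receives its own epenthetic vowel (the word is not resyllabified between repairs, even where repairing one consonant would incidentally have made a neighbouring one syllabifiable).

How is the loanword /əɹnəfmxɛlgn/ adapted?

əɹnəfəmxɛlɛgɛnɛ

Syllabifying with onset maximization leaves /f/, /l/, /g/, /n/ stranded (no codas are permitted; onsets may contain at most 2 consonants).
Epenthesis after each stranded consonant: /f/ → /fə/, /l/ → /lɛ/, /g/ → /gɛ/, /n/ → /nɛ/.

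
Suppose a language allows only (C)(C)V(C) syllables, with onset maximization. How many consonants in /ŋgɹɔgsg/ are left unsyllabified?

3

Under (C)(C)V(C), the unsyllabifiable consonants are /ŋ/, /s/, /g/ (at most one coda consonant is licensed; onsets may contain at most 2 consonants).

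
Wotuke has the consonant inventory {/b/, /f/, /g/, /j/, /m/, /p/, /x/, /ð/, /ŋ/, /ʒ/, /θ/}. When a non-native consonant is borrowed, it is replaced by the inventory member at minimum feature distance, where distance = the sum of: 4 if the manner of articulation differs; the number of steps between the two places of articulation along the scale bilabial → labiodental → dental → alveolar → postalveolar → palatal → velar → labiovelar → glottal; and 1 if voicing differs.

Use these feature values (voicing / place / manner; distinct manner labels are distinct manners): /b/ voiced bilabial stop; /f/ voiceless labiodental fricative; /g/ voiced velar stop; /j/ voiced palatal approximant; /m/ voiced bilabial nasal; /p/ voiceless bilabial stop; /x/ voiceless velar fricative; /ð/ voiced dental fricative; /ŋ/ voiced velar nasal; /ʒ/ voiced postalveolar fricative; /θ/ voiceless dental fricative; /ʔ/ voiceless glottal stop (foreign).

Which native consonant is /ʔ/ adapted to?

g

/g/ is closest: same manner (stop), place distance 2 (glottal→velar), voicing differs (+1); total 3. Next closest is /x/ at distance 6.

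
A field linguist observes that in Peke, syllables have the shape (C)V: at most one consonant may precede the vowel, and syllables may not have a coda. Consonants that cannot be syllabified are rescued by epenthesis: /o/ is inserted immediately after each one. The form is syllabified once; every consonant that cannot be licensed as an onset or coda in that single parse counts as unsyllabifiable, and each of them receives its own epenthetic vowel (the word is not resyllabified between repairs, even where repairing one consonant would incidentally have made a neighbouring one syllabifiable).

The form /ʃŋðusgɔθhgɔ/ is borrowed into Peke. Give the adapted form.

ʃoŋoðusogɔθohogɔ

The consonants /ʃ/, /ŋ/, /s/, /θ/, /h/ cannot be parsed into a legal (C)V syllable (no codas are permitted; onsets are limited to one consonant).
Inserting the epenthetic vowel yields /ʃ/ → /ʃo/, /ŋ/ → /ŋo/, /s/ → /so/, /θ/ → /θo/, /h/ → /ho/.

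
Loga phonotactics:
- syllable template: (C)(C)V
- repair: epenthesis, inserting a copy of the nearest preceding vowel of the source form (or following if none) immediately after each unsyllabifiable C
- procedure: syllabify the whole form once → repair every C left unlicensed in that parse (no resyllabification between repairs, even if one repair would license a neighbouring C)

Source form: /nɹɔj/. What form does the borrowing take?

Under (C)(C)V, the unsyllabifiable consonants are /j/ (no codas are permitted; onsets may contain at most 2 consonants).
Epenthesis after each stranded consonant: /j/ → /jɔ/.

nɹɔjɔ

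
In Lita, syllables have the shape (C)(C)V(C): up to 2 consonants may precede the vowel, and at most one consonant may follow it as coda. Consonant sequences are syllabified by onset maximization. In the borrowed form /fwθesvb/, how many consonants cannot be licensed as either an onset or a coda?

3

Syllabifying with onset maximization leaves /f/, /v/, /b/ stranded (at most one coda consonant is licensed; onsets may contain at most 2 consonants).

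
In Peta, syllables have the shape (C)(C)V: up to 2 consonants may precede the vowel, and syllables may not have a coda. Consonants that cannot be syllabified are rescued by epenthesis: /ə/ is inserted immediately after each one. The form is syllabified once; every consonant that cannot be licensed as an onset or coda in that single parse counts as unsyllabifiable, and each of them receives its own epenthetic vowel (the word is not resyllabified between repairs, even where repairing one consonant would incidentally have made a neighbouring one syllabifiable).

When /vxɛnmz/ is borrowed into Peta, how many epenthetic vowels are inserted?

3

The unsyllabifiable consonants are /n/, /m/, /z/; each receives one epenthetic vowel.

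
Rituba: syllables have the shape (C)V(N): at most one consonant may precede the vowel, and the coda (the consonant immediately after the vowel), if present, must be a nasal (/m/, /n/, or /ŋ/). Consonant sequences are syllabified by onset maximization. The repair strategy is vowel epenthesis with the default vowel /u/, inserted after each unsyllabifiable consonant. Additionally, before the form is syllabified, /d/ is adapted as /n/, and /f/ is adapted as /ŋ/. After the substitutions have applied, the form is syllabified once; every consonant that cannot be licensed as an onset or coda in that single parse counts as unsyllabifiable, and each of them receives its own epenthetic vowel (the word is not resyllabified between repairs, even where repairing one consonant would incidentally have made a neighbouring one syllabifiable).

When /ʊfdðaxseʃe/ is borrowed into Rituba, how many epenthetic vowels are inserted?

2

After substitution the input is /ʊŋnðaxseʃe/.
The unsyllabifiable consonants are /n/, /x/; each receives one epenthetic vowel.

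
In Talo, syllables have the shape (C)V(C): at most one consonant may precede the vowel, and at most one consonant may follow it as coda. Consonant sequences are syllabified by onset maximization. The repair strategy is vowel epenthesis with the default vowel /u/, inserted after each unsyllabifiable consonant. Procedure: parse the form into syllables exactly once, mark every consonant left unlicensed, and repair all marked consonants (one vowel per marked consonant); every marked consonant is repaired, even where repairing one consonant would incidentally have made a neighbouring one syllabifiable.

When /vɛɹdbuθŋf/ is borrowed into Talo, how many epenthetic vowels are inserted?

3

The unsyllabifiable consonants are /d/, /ŋ/, /f/; each receives one epenthetic vowel.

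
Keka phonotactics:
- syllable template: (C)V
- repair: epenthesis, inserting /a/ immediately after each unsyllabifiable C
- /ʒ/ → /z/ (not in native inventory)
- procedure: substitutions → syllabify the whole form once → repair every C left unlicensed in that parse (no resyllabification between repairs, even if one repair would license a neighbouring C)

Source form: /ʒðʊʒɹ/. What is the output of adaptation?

Substitution: /ʒ/ → /z/, giving /zðʊzɹ/.
Under (C)V, the unsyllabifiable consonants are /z/, /z/, /ɹ/ (no codas are permitted; onsets are limited to one consonant).
Each unlicensed consonant becomes the onset of a new syllable: /z/ → /za/, /z/ → /za/, /ɹ/ → /ɹa/.

zaðʊzaɹa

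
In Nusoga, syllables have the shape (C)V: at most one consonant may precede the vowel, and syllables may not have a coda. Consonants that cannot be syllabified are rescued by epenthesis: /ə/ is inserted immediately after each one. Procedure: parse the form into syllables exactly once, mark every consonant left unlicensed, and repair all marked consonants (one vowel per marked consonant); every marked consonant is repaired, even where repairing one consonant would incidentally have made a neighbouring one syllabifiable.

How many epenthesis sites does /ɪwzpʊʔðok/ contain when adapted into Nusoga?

4

The unsyllabifiable consonants are /w/, /z/, /ʔ/, /k/; each receives one epenthetic vowel.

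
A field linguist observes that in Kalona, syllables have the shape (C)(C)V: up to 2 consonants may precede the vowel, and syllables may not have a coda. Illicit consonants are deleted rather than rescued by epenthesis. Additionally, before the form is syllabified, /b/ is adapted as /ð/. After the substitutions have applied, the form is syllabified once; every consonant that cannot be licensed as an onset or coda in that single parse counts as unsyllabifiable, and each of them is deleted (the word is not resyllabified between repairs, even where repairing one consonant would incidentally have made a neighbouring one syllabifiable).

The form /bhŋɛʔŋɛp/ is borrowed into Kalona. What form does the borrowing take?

Substitution: /b/ → /ð/, giving /ðhŋɛʔŋɛp/.
Under (C)(C)V, the unsyllabifiable consonants are /ð/, /p/ (no codas are permitted; onsets may contain at most 2 consonants).
Each unlicensed consonant is deleted: /ð/, /p/.

hŋɛʔŋɛ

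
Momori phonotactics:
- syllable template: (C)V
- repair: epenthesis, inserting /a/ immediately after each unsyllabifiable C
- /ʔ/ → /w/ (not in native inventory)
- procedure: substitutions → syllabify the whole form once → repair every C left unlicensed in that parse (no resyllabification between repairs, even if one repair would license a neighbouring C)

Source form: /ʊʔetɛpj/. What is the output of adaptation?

Substitution: /ʔ/ → /w/, giving /ʊwetɛpj/.
Syllabifying with onset maximization leaves /p/, /j/ stranded (no codas are permitted; onsets are limited to one consonant).
Each unlicensed consonant becomes the onset of a new syllable: /p/ → /pa/, /j/ → /ja/.

ʊwetɛpaja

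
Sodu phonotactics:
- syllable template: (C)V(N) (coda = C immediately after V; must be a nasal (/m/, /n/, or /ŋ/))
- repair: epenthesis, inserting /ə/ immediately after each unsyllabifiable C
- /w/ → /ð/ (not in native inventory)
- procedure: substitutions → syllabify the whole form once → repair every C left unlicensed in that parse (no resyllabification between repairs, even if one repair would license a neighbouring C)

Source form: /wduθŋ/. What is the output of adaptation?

ðəduθəŋə

Substitution: /w/ → /ð/, giving /ðduθŋ/.
Under (C)V(N), the unsyllabifiable consonants are /ð/, /θ/, /ŋ/ (only a nasal (/m/, /n/, or /ŋ/) is licensed in coda position; onsets are limited to one consonant).
Inserting the epenthetic vowel yields /ð/ → /ðə/, /θ/ → /θə/, /ŋ/ → /ŋə/.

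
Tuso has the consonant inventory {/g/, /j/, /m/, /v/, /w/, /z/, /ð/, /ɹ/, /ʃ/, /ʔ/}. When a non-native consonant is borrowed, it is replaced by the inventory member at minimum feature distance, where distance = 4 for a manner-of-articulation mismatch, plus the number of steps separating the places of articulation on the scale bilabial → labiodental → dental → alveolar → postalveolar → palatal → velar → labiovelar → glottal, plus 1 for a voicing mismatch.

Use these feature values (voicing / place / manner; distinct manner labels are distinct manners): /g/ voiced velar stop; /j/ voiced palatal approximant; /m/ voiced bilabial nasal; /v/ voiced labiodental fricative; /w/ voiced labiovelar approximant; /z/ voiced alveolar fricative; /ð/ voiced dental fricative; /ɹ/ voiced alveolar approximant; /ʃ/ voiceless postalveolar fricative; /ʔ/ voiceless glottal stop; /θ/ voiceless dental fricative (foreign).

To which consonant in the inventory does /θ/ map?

/ð/ is closest: same manner (fricative), place distance 0 (dental→dental), voicing differs (+1); total 1. Next closest is /v/ at distance 2.

ð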